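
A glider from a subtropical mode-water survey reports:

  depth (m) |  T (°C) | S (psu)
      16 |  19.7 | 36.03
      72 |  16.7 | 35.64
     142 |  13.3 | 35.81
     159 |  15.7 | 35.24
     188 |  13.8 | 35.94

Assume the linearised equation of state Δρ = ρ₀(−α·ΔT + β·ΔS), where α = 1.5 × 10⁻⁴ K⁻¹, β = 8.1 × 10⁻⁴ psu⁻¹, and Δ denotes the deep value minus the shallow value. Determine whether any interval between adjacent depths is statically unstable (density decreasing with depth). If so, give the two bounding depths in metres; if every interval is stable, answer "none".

142–159 m

Evaluate Δρ/ρ₀ = −αΔT + βΔS across each adjacent pair:
  16–72 m: −αΔT+βΔS = −(1.5 × 10⁻⁴)(-3.0)+(8.1 × 10⁻⁴)(-0.39) = 1.3 × 10⁻⁴ → stable
  72–142 m: −αΔT+βΔS = −(1.5 × 10⁻⁴)(-3.4)+(8.1 × 10⁻⁴)(+0.17) = 6.5 × 10⁻⁴ → stable
  142–159 m: −αΔT+βΔS = −(1.5 × 10⁻⁴)(+2.4)+(8.1 × 10⁻⁴)(-0.57) = -8.2 × 10⁻⁴ → UNSTABLE
  159–188 m: −αΔT+βΔS = −(1.5 × 10⁻⁴)(-1.9)+(8.1 × 10⁻⁴)(+0.70) = 8.5 × 10⁻⁴ → stable
The 142–159 m interval has Δρ < 0: lighter water underlies denser water.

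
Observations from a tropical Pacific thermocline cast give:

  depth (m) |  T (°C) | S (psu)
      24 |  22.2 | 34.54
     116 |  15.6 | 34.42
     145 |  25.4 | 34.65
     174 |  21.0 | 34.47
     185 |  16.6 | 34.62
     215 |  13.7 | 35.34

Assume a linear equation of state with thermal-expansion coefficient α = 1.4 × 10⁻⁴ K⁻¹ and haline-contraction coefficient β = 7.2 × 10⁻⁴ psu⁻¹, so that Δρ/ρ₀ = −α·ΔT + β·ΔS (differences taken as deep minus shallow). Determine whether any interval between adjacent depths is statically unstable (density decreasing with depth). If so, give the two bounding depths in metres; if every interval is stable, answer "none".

Evaluate Δρ/ρ₀ = −αΔT + βΔS across each adjacent pair:
  24–116 m: −αΔT+βΔS = −(1.4 × 10⁻⁴)(-6.6)+(7.2 × 10⁻⁴)(-0.12) = 8.4 × 10⁻⁴ → stable
  116–145 m: −αΔT+βΔS = −(1.4 × 10⁻⁴)(+9.8)+(7.2 × 10⁻⁴)(+0.23) = -1.2 × 10⁻³ → UNSTABLE
  145–174 m: −αΔT+βΔS = −(1.4 × 10⁻⁴)(-4.4)+(7.2 × 10⁻⁴)(-0.18) = 4.9 × 10⁻⁴ → stable
  174–185 m: −αΔT+βΔS = −(1.4 × 10⁻⁴)(-4.4)+(7.2 × 10⁻⁴)(+0.15) = 7.2 × 10⁻⁴ → stable
  185–215 m: −αΔT+βΔS = −(1.4 × 10⁻⁴)(-2.9)+(7.2 × 10⁻⁴)(+0.72) = 9.2 × 10⁻⁴ → stable
The 116–145 m interval has Δρ < 0: lighter water underlies denser water.

116–145 m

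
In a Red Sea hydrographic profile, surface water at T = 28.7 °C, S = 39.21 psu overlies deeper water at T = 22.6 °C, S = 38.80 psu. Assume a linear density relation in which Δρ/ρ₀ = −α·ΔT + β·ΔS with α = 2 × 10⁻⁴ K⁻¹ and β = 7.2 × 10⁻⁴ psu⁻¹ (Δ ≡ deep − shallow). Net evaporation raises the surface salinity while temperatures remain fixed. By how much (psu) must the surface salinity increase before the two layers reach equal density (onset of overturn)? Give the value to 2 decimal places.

1.28 psu

Neutral buoyancy requires −α(T_deep − T_surf) + β(S_deep − S_surf′) = 0.
S_surf′ = S_deep − (α/β)·ΔT = 38.80 − (2 × 10⁻⁴/7.2 × 10⁻⁴)·(-6.1) = 40.4944 psu.
Increase required: 40.4944 − 39.21 = 1.2844 psu.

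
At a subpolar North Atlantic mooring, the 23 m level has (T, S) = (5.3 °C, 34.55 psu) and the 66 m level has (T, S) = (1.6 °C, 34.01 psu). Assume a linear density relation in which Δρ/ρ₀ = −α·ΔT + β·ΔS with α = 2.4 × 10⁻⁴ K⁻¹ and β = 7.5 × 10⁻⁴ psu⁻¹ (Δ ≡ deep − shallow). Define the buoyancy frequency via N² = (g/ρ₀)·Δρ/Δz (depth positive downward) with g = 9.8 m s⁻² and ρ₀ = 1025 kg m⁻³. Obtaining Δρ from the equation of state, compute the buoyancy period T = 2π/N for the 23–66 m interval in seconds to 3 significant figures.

599 s

ΔT = -3.7 K, ΔS = -0.54 psu (deep − shallow).
Δρ/ρ₀ = −αΔT + βΔS = 8.88 × 10⁻⁴ − 4.05 × 10⁻⁴ = 4.83 × 10⁻⁴, so Δρ ≈ 0.4951 kg m⁻³.
N² = (g/ρ₀)·Δρ/Δz = g·(Δρ/ρ₀)/Δz = 9.8 × 4.83 × 10⁻⁴ / 43 = 1.1008 × 10⁻⁴ s⁻².
N = √(1.1008 × 10⁻⁴) = 0.010492 rad s⁻¹ → T = 2π/N = 598.85 s ≈ 599 s.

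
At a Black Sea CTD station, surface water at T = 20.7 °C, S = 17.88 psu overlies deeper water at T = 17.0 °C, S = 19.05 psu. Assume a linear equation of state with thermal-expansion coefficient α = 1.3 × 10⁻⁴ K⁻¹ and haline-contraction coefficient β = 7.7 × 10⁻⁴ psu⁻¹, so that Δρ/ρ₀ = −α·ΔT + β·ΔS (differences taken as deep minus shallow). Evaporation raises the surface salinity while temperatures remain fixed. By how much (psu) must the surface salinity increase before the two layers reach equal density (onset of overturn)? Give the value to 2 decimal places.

1.79 psu

Neutral buoyancy requires −α(T_deep − T_surf) + β(S_deep − S_surf′) = 0.
S_surf′ = S_deep − (α/β)·ΔT = 19.05 − (1.3 × 10⁻⁴/7.7 × 10⁻⁴)·(-3.7) = 19.6747 psu.
Increase required: 19.6747 − 17.88 = 1.7947 psu.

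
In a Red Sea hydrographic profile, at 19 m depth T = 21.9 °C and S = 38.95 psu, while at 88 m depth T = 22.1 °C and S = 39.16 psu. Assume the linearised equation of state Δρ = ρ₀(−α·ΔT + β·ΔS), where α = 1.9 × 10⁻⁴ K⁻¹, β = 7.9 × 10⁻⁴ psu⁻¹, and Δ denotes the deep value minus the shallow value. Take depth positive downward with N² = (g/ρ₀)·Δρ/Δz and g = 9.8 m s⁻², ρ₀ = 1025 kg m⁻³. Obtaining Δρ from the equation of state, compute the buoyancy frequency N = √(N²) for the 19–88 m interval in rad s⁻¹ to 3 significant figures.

ΔT = +0.2 K, ΔS = +0.21 psu (deep − shallow).
Δρ/ρ₀ = −αΔT + βΔS = -3.80 × 10⁻⁵ + 1.659 × 10⁻⁴ = 1.279 × 10⁻⁴, so Δρ ≈ 0.1311 kg m⁻³.
N² = (g/ρ₀)·Δρ/Δz = g·(Δρ/ρ₀)/Δz = 9.8 × 1.279 × 10⁻⁴ / 69 = 1.8166 × 10⁻⁵ s⁻².
N = √(1.8166 × 10⁻⁵) = 4.2622 × 10⁻³ rad s⁻¹ ≈ 4.26 × 10⁻³ rad s⁻¹.

4.26 × 10⁻³ rad s⁻¹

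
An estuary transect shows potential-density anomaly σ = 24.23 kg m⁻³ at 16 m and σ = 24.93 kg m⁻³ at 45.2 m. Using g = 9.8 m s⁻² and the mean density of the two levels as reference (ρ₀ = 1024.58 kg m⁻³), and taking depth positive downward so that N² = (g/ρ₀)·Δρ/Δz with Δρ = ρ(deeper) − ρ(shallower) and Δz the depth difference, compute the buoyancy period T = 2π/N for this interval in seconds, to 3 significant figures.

Δρ = 1024.93 − 1024.23 = 0.70 kg m⁻³ over Δz = 45.2 − 16 = 29.2 m.
N² = (9.8/1024.58) × (0.70/29.2) = 2.2930 × 10⁻⁴ s⁻².
N = √(2.2930 × 10⁻⁴) = 0.015143 rad s⁻¹, so T = 2π/N = 414.92 s ≈ 415 s.

415 s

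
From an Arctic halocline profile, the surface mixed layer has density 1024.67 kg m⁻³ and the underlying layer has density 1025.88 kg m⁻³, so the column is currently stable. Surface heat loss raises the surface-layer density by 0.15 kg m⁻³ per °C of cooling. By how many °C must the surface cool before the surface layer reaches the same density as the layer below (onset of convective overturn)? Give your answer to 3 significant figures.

Density deficit of the surface layer: 1025.88 − 1024.67 = 1.21 kg m⁻³.
Required change = 1.21 / 0.15 = 8.07 °C.

8.07 °C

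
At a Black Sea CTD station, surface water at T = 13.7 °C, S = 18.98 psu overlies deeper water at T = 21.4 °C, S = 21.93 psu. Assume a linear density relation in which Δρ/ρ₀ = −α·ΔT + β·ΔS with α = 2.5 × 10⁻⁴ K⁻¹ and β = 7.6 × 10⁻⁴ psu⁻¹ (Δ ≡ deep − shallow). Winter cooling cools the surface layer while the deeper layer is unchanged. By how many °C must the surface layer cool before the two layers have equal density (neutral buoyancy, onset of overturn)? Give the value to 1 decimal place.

1.3 °C

Neutral buoyancy requires Δρ = 0, i.e. −α(T_deep − T_surf′) + β(S_deep − S_surf) = 0.
T_surf′ = T_deep − (β/α)·ΔS = 21.4 − (7.6 × 10⁻⁴/2.5 × 10⁻⁴)·(+2.95) = 12.432 °C.
Cooling required: 13.7 − (12.432) = 1.268 °C.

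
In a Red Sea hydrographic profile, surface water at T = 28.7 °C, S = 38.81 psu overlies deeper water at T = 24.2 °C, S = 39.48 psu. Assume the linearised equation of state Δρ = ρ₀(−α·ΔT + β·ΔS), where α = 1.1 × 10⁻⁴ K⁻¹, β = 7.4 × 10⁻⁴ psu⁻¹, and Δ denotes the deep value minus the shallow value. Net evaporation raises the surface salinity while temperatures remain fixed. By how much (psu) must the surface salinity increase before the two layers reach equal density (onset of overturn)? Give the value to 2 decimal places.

Neutral buoyancy requires −α(T_deep − T_surf) + β(S_deep − S_surf′) = 0.
S_surf′ = S_deep − (α/β)·ΔT = 39.48 − (1.1 × 10⁻⁴/7.4 × 10⁻⁴)·(-4.5) = 40.1489 psu.
Increase required: 40.1489 − 38.81 = 1.3389 psu.

1.34 psu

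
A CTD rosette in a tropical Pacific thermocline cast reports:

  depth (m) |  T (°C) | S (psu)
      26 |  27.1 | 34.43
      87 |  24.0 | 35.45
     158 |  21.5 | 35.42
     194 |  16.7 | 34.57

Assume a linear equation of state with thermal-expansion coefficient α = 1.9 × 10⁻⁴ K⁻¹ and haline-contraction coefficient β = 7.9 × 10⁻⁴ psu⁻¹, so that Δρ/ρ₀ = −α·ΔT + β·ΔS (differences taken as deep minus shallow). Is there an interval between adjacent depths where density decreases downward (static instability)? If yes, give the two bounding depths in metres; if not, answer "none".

none

Evaluate Δρ/ρ₀ = −αΔT + βΔS across each adjacent pair:
  26–87 m: −αΔT+βΔS = −(1.9 × 10⁻⁴)(-3.1)+(7.9 × 10⁻⁴)(+1.02) = 1.4 × 10⁻³ → stable
  87–158 m: −αΔT+βΔS = −(1.9 × 10⁻⁴)(-2.5)+(7.9 × 10⁻⁴)(-0.03) = 4.5 × 10⁻⁴ → stable
  158–194 m: −αΔT+βΔS = −(1.9 × 10⁻⁴)(-4.8)+(7.9 × 10⁻⁴)(-0.85) = 2.4 × 10⁻⁴ → stable
Every interval has Δρ > 0: the column is stably stratified throughout.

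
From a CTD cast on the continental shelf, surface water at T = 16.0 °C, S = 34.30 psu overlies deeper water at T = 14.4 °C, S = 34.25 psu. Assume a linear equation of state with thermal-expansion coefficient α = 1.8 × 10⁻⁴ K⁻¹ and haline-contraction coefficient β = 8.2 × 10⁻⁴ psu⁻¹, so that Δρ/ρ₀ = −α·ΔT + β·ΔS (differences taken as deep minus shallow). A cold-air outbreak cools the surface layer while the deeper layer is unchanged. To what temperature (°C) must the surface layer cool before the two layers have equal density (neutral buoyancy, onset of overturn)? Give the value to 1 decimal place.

Neutral buoyancy requires Δρ = 0, i.e. −α(T_deep − T_surf′) + β(S_deep − S_surf) = 0.
T_surf′ = T_deep − (β/α)·ΔS = 14.4 − (8.2 × 10⁻⁴/1.8 × 10⁻⁴)·(-0.05) = 14.628 °C.
Cooling required: 16.0 − (14.628) = 1.372 °C.

14.6 °C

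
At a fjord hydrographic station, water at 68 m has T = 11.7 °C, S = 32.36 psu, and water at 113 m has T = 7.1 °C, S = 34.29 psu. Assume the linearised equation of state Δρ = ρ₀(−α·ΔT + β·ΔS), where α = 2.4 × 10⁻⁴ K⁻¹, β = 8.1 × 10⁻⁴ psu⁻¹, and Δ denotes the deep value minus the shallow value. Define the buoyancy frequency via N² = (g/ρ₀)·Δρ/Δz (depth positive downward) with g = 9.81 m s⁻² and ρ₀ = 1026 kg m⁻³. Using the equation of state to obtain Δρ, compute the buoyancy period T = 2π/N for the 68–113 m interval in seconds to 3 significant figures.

ΔT = -4.6 K, ΔS = +1.93 psu (deep − shallow).
Δρ/ρ₀ = −αΔT + βΔS = 1.104 × 10⁻³ + 1.5633 × 10⁻³ = 2.6673 × 10⁻³, so Δρ ≈ 2.737 kg m⁻³.
N² = (g/ρ₀)·Δρ/Δz = g·(Δρ/ρ₀)/Δz = 9.81 × 2.6673 × 10⁻³ / 45 = 5.8147 × 10⁻⁴ s⁻².
N = √(5.8147 × 10⁻⁴) = 0.024114 rad s⁻¹ → T = 2π/N = 260.56 s ≈ 261 s.

261 s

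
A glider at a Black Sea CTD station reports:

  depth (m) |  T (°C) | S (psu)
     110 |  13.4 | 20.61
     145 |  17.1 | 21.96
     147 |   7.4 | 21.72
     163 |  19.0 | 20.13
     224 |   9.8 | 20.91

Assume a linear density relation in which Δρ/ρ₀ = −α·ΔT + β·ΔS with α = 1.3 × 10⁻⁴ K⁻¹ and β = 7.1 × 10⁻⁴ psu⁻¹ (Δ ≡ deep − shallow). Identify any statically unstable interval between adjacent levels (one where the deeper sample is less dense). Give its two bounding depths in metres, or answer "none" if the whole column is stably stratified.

Evaluate Δρ/ρ₀ = −αΔT + βΔS across each adjacent pair:
  110–145 m: −αΔT+βΔS = −(1.3 × 10⁻⁴)(+3.7)+(7.1 × 10⁻⁴)(+1.35) = 4.8 × 10⁻⁴ → stable
  145–147 m: −αΔT+βΔS = −(1.3 × 10⁻⁴)(-9.7)+(7.1 × 10⁻⁴)(-0.24) = 1.1 × 10⁻³ → stable
  147–163 m: −αΔT+βΔS = −(1.3 × 10⁻⁴)(+11.6)+(7.1 × 10⁻⁴)(-1.59) = -2.6 × 10⁻³ → UNSTABLE
  163–224 m: −αΔT+βΔS = −(1.3 × 10⁻⁴)(-9.2)+(7.1 × 10⁻⁴)(+0.78) = 1.7 × 10⁻³ → stable
The 147–163 m interval has Δρ < 0: lighter water underlies denser water.

147–163 m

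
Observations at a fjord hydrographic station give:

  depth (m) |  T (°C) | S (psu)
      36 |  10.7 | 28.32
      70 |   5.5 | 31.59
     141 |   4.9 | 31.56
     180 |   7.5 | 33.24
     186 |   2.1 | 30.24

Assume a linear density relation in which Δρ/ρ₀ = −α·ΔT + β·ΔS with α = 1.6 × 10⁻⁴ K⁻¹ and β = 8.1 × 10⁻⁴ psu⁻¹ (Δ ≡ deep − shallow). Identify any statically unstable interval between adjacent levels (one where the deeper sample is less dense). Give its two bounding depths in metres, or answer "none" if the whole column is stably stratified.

Evaluate Δρ/ρ₀ = −αΔT + βΔS across each adjacent pair:
  36–70 m: −αΔT+βΔS = −(1.6 × 10⁻⁴)(-5.2)+(8.1 × 10⁻⁴)(+3.27) = 3.5 × 10⁻³ → stable
  70–141 m: −αΔT+βΔS = −(1.6 × 10⁻⁴)(-0.6)+(8.1 × 10⁻⁴)(-0.03) = 7.2 × 10⁻⁵ → stable
  141–180 m: −αΔT+βΔS = −(1.6 × 10⁻⁴)(+2.6)+(8.1 × 10⁻⁴)(+1.68) = 9.4 × 10⁻⁴ → stable
  180–186 m: −αΔT+βΔS = −(1.6 × 10⁻⁴)(-5.4)+(8.1 × 10⁻⁴)(-3.00) = -1.6 × 10⁻³ → UNSTABLE
The 180–186 m interval has Δρ < 0: lighter water underlies denser water.

180–186 m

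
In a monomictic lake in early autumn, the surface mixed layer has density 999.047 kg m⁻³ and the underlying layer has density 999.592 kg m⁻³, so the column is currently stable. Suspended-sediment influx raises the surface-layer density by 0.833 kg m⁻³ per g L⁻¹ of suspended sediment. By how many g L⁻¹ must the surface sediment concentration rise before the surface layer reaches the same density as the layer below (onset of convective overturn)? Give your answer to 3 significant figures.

Density deficit of the surface layer: 999.592 − 999.047 = 0.545 kg m⁻³.
Required change = 0.545 / 0.833 = 0.654 g L⁻¹.

0.654 g L⁻¹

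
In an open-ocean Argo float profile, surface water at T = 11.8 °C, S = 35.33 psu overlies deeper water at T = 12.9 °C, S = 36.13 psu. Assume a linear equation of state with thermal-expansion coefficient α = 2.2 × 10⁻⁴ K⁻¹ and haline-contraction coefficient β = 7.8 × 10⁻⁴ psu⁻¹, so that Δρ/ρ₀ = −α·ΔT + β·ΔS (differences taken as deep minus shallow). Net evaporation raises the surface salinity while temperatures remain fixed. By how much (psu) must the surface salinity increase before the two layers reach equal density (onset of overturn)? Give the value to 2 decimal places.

0.49 psu

Neutral buoyancy requires −α(T_deep − T_surf) + β(S_deep − S_surf′) = 0.
S_surf′ = S_deep − (α/β)·ΔT = 36.13 − (2.2 × 10⁻⁴/7.8 × 10⁻⁴)·(+1.1) = 35.8197 psu.
Increase required: 35.8197 − 35.33 = 0.4897 psu.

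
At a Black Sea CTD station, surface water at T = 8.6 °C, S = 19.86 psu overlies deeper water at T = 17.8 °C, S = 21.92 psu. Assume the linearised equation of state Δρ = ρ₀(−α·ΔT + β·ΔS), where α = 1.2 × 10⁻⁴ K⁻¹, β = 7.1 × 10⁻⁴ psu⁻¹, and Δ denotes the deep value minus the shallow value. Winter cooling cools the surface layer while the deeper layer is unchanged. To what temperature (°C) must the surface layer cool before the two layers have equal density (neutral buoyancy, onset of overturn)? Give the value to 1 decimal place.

5.6 °C

Neutral buoyancy requires Δρ = 0, i.e. −α(T_deep − T_surf′) + β(S_deep − S_surf) = 0.
T_surf′ = T_deep − (β/α)·ΔS = 17.8 − (7.1 × 10⁻⁴/1.2 × 10⁻⁴)·(+2.06) = 5.612 °C.
Cooling required: 8.6 − (5.612) = 2.988 °C.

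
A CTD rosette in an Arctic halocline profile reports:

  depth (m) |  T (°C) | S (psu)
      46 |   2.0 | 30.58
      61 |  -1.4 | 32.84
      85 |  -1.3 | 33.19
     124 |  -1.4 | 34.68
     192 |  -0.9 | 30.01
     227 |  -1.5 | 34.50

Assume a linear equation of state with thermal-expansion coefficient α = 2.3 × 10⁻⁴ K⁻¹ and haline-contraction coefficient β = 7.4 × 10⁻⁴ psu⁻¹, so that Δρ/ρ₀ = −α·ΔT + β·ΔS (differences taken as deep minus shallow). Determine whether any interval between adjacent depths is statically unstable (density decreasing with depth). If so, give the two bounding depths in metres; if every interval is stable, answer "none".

124–192 m

Evaluate Δρ/ρ₀ = −αΔT + βΔS across each adjacent pair:
  46–61 m: −αΔT+βΔS = −(2.3 × 10⁻⁴)(-3.4)+(7.4 × 10⁻⁴)(+2.26) = 2.5 × 10⁻³ → stable
  61–85 m: −αΔT+βΔS = −(2.3 × 10⁻⁴)(+0.1)+(7.4 × 10⁻⁴)(+0.35) = 2.4 × 10⁻⁴ → stable
  85–124 m: −αΔT+βΔS = −(2.3 × 10⁻⁴)(-0.1)+(7.4 × 10⁻⁴)(+1.49) = 1.1 × 10⁻³ → stable
  124–192 m: −αΔT+βΔS = −(2.3 × 10⁻⁴)(+0.5)+(7.4 × 10⁻⁴)(-4.67) = -3.6 × 10⁻³ → UNSTABLE
  192–227 m: −αΔT+βΔS = −(2.3 × 10⁻⁴)(-0.6)+(7.4 × 10⁻⁴)(+4.49) = 3.5 × 10⁻³ → stable
The 124–192 m interval has Δρ < 0: lighter water underlies denser water.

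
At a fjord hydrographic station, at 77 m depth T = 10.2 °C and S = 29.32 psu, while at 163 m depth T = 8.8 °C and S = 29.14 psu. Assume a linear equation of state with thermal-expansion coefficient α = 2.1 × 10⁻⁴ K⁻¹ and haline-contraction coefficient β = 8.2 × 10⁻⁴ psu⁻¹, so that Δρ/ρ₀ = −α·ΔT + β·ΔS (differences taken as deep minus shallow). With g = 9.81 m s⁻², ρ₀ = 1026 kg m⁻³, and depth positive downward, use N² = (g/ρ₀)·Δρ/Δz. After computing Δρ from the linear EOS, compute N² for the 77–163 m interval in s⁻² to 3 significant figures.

ΔT = -1.4 K, ΔS = -0.18 psu (deep − shallow).
Δρ/ρ₀ = −αΔT + βΔS = 2.94 × 10⁻⁴ − 1.476 × 10⁻⁴ = 1.464 × 10⁻⁴, so Δρ ≈ 0.1502 kg m⁻³.
N² = (g/ρ₀)·Δρ/Δz = g·(Δρ/ρ₀)/Δz = 9.81 × 1.464 × 10⁻⁴ / 86 = 1.6700 × 10⁻⁵ s⁻² ≈ 1.67 × 10⁻⁵ s⁻².

1.67 × 10⁻⁵ s⁻²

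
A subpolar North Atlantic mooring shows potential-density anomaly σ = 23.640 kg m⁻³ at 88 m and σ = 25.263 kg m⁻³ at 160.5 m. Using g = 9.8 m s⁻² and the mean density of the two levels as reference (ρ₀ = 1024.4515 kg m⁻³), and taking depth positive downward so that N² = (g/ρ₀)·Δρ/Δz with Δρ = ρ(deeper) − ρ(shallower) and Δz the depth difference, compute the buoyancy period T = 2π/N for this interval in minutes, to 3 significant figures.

7.16 min

Δρ = 1025.263 − 1023.640 = 1.623 kg m⁻³ over Δz = 160.5 − 88 = 72.5 m.
N² = (9.8/1024.4515) × (1.623/72.5) = 2.1415 × 10⁻⁴ s⁻².
N = √(2.1415 × 10⁻⁴) = 0.014634 rad s⁻¹, so T = 2π/N = 429.36 s = 7.1560 min ≈ 7.16 min.
Since Δρ > 0 the layer is stably stratified.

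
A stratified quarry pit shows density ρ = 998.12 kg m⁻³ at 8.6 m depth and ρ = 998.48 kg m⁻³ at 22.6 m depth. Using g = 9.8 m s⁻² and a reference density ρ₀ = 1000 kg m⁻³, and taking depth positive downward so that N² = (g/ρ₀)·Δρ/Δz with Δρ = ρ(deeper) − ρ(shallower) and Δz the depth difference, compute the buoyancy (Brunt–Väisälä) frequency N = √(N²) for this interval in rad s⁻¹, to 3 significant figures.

Δρ = 998.48 − 998.12 = 0.36 kg m⁻³ over Δz = 22.6 − 8.6 = 14 m.
N² = (9.8/1000) × (0.36/14) = 2.5200 × 10⁻⁴ s⁻².
N = √(2.5200 × 10⁻⁴) = 0.015875 rad s⁻¹ ≈ 0.0159 rad s⁻¹.

0.0159 rad s⁻¹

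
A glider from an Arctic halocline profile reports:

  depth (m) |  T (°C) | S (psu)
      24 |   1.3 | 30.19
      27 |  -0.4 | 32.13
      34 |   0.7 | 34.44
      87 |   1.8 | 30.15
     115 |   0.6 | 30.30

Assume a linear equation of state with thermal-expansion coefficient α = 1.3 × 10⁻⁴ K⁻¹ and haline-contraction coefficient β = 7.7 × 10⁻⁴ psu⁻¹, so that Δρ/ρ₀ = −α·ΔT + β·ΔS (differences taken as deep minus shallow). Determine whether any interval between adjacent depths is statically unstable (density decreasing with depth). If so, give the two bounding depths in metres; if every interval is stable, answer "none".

Evaluate Δρ/ρ₀ = −αΔT + βΔS across each adjacent pair:
  24–27 m: −αΔT+βΔS = −(1.3 × 10⁻⁴)(-1.7)+(7.7 × 10⁻⁴)(+1.94) = 1.7 × 10⁻³ → stable
  27–34 m: −αΔT+βΔS = −(1.3 × 10⁻⁴)(+1.1)+(7.7 × 10⁻⁴)(+2.31) = 1.6 × 10⁻³ → stable
  34–87 m: −αΔT+βΔS = −(1.3 × 10⁻⁴)(+1.1)+(7.7 × 10⁻⁴)(-4.29) = -3.4 × 10⁻³ → UNSTABLE
  87–115 m: −αΔT+βΔS = −(1.3 × 10⁻⁴)(-1.2)+(7.7 × 10⁻⁴)(+0.15) = 2.7 × 10⁻⁴ → stable
The 34–87 m interval has Δρ < 0: lighter water underlies denser water.

34–87 m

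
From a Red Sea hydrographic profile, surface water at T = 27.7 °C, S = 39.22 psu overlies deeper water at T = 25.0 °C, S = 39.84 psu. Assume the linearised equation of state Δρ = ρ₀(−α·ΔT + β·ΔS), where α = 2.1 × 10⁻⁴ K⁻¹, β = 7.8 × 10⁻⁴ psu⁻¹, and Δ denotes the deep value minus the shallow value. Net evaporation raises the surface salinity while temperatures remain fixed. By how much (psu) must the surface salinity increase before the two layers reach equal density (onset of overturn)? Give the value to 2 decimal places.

Neutral buoyancy requires −α(T_deep − T_surf) + β(S_deep − S_surf′) = 0.
S_surf′ = S_deep − (α/β)·ΔT = 39.84 − (2.1 × 10⁻⁴/7.8 × 10⁻⁴)·(-2.7) = 40.5669 psu.
Increase required: 40.5669 − 39.22 = 1.3469 psu.

1.35 psu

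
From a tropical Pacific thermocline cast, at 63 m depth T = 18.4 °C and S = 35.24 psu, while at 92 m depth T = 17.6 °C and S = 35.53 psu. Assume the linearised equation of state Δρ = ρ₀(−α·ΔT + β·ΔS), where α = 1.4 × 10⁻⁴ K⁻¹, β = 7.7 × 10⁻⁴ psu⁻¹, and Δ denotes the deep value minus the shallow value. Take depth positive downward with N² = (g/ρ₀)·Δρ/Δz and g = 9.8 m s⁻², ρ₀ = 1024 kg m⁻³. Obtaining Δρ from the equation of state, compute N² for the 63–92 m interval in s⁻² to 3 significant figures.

1.13 × 10⁻⁴ s⁻²

ΔT = -0.8 K, ΔS = +0.29 psu (deep − shallow).
Δρ/ρ₀ = −αΔT + βΔS = 1.12 × 10⁻⁴ + 2.233 × 10⁻⁴ = 3.353 × 10⁻⁴, so Δρ ≈ 0.3433 kg m⁻³.
N² = (g/ρ₀)·Δρ/Δz = g·(Δρ/ρ₀)/Δz = 9.8 × 3.353 × 10⁻⁴ / 29 = 1.1331 × 10⁻⁴ s⁻² ≈ 1.13 × 10⁻⁴ s⁻².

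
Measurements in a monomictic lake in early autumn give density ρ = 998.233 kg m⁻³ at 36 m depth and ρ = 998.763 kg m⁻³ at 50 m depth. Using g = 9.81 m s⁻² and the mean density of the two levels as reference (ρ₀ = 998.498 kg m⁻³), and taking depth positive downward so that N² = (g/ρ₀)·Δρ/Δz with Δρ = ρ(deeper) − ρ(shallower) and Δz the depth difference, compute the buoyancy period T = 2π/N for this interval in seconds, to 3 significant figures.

Δρ = 998.763 − 998.233 = 0.530 kg m⁻³ over Δz = 50 − 36 = 14 m.
N² = (9.81/998.498) × (0.530/14) = 3.7194 × 10⁻⁴ s⁻².
N = √(3.7194 × 10⁻⁴) = 0.019286 rad s⁻¹, so T = 2π/N = 325.79 s ≈ 326 s.

326 s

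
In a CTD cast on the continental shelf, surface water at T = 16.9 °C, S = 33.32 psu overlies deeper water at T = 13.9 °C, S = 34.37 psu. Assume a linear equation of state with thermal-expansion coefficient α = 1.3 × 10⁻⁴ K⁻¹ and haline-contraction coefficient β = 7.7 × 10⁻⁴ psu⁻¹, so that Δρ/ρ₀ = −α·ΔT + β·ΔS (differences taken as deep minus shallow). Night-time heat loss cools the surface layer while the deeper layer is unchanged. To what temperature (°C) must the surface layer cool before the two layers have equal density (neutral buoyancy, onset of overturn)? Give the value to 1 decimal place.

Neutral buoyancy requires Δρ = 0, i.e. −α(T_deep − T_surf′) + β(S_deep − S_surf) = 0.
T_surf′ = T_deep − (β/α)·ΔS = 13.9 − (7.7 × 10⁻⁴/1.3 × 10⁻⁴)·(+1.05) = 7.681 °C.
Cooling required: 16.9 − (7.681) = 9.219 °C.

7.7 °C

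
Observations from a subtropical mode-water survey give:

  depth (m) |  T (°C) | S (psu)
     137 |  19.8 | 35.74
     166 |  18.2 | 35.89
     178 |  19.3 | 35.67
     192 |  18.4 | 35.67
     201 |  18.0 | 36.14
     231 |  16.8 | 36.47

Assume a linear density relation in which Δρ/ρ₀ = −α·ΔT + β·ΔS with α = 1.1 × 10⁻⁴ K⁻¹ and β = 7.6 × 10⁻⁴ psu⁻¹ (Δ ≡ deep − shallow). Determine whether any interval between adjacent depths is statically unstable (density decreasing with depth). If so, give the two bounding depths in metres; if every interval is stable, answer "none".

166–178 m

Evaluate Δρ/ρ₀ = −αΔT + βΔS across each adjacent pair:
  137–166 m: −αΔT+βΔS = −(1.1 × 10⁻⁴)(-1.6)+(7.6 × 10⁻⁴)(+0.15) = 2.9 × 10⁻⁴ → stable
  166–178 m: −αΔT+βΔS = −(1.1 × 10⁻⁴)(+1.1)+(7.6 × 10⁻⁴)(-0.22) = -2.9 × 10⁻⁴ → UNSTABLE
  178–192 m: −αΔT+βΔS = −(1.1 × 10⁻⁴)(-0.9)+(7.6 × 10⁻⁴)(+0.00) = 9.9 × 10⁻⁵ → stable
  192–201 m: −αΔT+βΔS = −(1.1 × 10⁻⁴)(-0.4)+(7.6 × 10⁻⁴)(+0.47) = 4.0 × 10⁻⁴ → stable
  201–231 m: −αΔT+βΔS = −(1.1 × 10⁻⁴)(-1.2)+(7.6 × 10⁻⁴)(+0.33) = 3.8 × 10⁻⁴ → stable
The 166–178 m interval has Δρ < 0: lighter water underlies denser water.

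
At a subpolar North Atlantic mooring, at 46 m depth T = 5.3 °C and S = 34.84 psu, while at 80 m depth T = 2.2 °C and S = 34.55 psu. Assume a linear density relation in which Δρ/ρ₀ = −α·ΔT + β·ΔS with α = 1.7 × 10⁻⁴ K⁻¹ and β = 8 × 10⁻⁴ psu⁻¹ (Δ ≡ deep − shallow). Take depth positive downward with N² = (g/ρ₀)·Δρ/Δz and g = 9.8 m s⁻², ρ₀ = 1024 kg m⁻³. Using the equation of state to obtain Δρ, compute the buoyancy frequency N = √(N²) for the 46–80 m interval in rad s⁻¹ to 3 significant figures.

ΔT = -3.1 K, ΔS = -0.29 psu (deep − shallow).
Δρ/ρ₀ = −αΔT + βΔS = 5.27 × 10⁻⁴ − 2.32 × 10⁻⁴ = 2.95 × 10⁻⁴, so Δρ ≈ 0.3021 kg m⁻³.
N² = (g/ρ₀)·Δρ/Δz = g·(Δρ/ρ₀)/Δz = 9.8 × 2.95 × 10⁻⁴ / 34 = 8.5029 × 10⁻⁵ s⁻².
N = √(8.5029 × 10⁻⁵) = 9.2211 × 10⁻³ rad s⁻¹ ≈ 9.22 × 10⁻³ rad s⁻¹.

9.22 × 10⁻³ rad s⁻¹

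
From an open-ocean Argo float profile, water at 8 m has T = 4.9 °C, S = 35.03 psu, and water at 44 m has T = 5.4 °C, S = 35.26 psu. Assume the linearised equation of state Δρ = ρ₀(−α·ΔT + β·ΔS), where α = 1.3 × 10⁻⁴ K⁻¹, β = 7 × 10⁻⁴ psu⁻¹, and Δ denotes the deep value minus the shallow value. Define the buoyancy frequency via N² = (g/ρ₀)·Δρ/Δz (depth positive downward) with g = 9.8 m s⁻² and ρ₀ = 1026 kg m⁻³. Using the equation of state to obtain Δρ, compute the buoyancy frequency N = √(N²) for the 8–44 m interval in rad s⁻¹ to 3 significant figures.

ΔT = +0.5 K, ΔS = +0.23 psu (deep − shallow).
Δρ/ρ₀ = −αΔT + βΔS = -6.50 × 10⁻⁵ + 1.61 × 10⁻⁴ = 9.60 × 10⁻⁵, so Δρ ≈ 0.09850 kg m⁻³.
N² = (g/ρ₀)·Δρ/Δz = g·(Δρ/ρ₀)/Δz = 9.8 × 9.60 × 10⁻⁵ / 36 = 2.6133 × 10⁻⁵ s⁻².
N = √(2.6133 × 10⁻⁵) = 5.1120 × 10⁻³ rad s⁻¹ ≈ 5.11 × 10⁻³ rad s⁻¹.

5.11 × 10⁻³ rad s⁻¹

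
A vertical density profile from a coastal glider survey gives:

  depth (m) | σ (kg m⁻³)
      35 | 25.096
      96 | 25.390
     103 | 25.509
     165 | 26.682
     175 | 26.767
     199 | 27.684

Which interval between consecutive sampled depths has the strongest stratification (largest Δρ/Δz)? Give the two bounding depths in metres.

Compute the density gradient over each adjacent pair:
  35–96 m: Δρ/Δz = 0.294/61 = 4.8 × 10⁻³ kg m⁻⁴
  96–103 m: Δρ/Δz = 0.119/7 = 0.017 kg m⁻⁴
  103–165 m: Δρ/Δz = 1.173/62 = 0.019 kg m⁻⁴
  165–175 m: Δρ/Δz = 0.085/10 = 8.5 × 10⁻³ kg m⁻⁴
  175–199 m: Δρ/Δz = 0.917/24 = 0.038 kg m⁻⁴
The largest gradient is in the 175–199 m interval — the pycnocline.

175–199 m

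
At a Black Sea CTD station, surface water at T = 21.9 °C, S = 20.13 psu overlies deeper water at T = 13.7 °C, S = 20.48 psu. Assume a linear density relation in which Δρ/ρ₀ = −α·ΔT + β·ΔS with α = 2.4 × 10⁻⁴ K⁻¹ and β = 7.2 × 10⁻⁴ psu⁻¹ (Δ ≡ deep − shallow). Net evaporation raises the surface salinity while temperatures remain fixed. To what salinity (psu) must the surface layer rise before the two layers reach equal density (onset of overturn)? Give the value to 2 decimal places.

Neutral buoyancy requires −α(T_deep − T_surf) + β(S_deep − S_surf′) = 0.
S_surf′ = S_deep − (α/β)·ΔT = 20.48 − (2.4 × 10⁻⁴/7.2 × 10⁻⁴)·(-8.2) = 23.2133 psu.
Increase required: 23.2133 − 20.13 = 3.0833 psu.

23.21 psu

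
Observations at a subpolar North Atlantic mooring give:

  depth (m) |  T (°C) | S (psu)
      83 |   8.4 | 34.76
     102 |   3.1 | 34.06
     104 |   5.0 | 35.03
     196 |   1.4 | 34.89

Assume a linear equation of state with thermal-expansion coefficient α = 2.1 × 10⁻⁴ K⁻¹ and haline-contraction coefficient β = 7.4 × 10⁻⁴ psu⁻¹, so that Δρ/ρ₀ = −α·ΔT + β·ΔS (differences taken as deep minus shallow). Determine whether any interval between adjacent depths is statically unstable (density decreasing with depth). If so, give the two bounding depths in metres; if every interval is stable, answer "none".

Evaluate Δρ/ρ₀ = −αΔT + βΔS across each adjacent pair:
  83–102 m: −αΔT+βΔS = −(2.1 × 10⁻⁴)(-5.3)+(7.4 × 10⁻⁴)(-0.70) = 6.0 × 10⁻⁴ → stable
  102–104 m: −αΔT+βΔS = −(2.1 × 10⁻⁴)(+1.9)+(7.4 × 10⁻⁴)(+0.97) = 3.2 × 10⁻⁴ → stable
  104–196 m: −αΔT+βΔS = −(2.1 × 10⁻⁴)(-3.6)+(7.4 × 10⁻⁴)(-0.14) = 6.5 × 10⁻⁴ → stable
Every interval has Δρ > 0: the column is stably stratified throughout.

none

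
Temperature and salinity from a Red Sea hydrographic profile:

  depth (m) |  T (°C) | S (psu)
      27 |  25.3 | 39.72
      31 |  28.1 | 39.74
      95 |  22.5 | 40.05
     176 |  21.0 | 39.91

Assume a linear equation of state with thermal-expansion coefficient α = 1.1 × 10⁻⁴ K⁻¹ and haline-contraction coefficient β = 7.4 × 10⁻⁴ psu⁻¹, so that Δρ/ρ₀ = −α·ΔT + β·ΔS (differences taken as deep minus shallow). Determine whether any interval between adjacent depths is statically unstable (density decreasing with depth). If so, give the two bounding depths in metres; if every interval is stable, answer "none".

Evaluate Δρ/ρ₀ = −αΔT + βΔS across each adjacent pair:
  27–31 m: −αΔT+βΔS = −(1.1 × 10⁻⁴)(+2.8)+(7.4 × 10⁻⁴)(+0.02) = -2.9 × 10⁻⁴ → UNSTABLE
  31–95 m: −αΔT+βΔS = −(1.1 × 10⁻⁴)(-5.6)+(7.4 × 10⁻⁴)(+0.31) = 8.5 × 10⁻⁴ → stable
  95–176 m: −αΔT+βΔS = −(1.1 × 10⁻⁴)(-1.5)+(7.4 × 10⁻⁴)(-0.14) = 6.1 × 10⁻⁵ → stable
The 27–31 m interval has Δρ < 0: lighter water underlies denser water.

27–31 m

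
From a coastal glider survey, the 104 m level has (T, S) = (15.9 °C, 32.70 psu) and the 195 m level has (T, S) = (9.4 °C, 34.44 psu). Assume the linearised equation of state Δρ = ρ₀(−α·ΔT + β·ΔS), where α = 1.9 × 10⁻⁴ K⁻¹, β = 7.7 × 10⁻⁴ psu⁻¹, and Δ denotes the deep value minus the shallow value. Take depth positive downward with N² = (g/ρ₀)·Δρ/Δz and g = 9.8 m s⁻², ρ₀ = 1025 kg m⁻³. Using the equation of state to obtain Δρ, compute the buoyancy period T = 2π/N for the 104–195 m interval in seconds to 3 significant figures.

ΔT = -6.5 K, ΔS = +1.74 psu (deep − shallow).
Δρ/ρ₀ = −αΔT + βΔS = 1.235 × 10⁻³ + 1.3398 × 10⁻³ = 2.5748 × 10⁻³, so Δρ ≈ 2.639 kg m⁻³.
N² = (g/ρ₀)·Δρ/Δz = g·(Δρ/ρ₀)/Δz = 9.8 × 2.5748 × 10⁻³ / 91 = 2.7729 × 10⁻⁴ s⁻².
N = √(2.7729 × 10⁻⁴) = 0.016652 rad s⁻¹ → T = 2π/N = 377.32 s ≈ 377 s.

377 s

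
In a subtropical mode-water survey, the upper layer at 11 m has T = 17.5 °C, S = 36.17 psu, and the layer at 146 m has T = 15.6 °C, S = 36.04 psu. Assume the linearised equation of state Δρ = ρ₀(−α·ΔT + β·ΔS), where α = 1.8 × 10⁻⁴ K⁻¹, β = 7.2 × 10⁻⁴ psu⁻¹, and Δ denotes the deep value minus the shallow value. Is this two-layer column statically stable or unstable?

ΔT = 15.6 − 17.5 = -1.9 K and ΔS = 36.04 − 36.17 = -0.13 psu (deep − shallow).
−αΔT = 3.42 × 10⁻⁴; βΔS = -9.36 × 10⁻⁵; sum Δρ/ρ₀ = 2.484 × 10⁻⁴.
Δρ/ρ₀ > 0, so Δρ > 0: deeper water is denser → statically stable.

stable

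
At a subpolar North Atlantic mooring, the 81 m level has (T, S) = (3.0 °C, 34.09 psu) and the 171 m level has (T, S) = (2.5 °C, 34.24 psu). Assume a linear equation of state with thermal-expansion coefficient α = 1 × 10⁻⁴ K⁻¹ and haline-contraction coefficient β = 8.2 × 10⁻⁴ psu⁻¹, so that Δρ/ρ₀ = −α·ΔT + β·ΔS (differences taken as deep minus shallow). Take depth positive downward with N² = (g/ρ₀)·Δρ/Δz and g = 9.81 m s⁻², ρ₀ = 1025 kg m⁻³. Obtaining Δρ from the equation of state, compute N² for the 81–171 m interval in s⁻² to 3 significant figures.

1.89 × 10⁻⁵ s⁻²

ΔT = -0.5 K, ΔS = +0.15 psu (deep − shallow).
Δρ/ρ₀ = −αΔT + βΔS = 5.00 × 10⁻⁵ + 1.23 × 10⁻⁴ = 1.73 × 10⁻⁴, so Δρ ≈ 0.1773 kg m⁻³.
N² = (g/ρ₀)·Δρ/Δz = g·(Δρ/ρ₀)/Δz = 9.81 × 1.73 × 10⁻⁴ / 90 = 1.8857 × 10⁻⁵ s⁻² ≈ 1.89 × 10⁻⁵ s⁻².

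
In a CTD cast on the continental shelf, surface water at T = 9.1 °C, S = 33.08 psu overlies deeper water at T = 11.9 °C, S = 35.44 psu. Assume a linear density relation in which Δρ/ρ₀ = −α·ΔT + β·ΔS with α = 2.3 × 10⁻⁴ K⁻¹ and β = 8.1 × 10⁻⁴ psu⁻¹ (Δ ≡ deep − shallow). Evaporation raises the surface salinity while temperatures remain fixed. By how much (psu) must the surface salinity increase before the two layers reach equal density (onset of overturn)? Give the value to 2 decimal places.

Neutral buoyancy requires −α(T_deep − T_surf) + β(S_deep − S_surf′) = 0.
S_surf′ = S_deep − (α/β)·ΔT = 35.44 − (2.3 × 10⁻⁴/8.1 × 10⁻⁴)·(+2.8) = 34.6449 psu.
Increase required: 34.6449 − 33.08 = 1.5649 psu.

1.56 psu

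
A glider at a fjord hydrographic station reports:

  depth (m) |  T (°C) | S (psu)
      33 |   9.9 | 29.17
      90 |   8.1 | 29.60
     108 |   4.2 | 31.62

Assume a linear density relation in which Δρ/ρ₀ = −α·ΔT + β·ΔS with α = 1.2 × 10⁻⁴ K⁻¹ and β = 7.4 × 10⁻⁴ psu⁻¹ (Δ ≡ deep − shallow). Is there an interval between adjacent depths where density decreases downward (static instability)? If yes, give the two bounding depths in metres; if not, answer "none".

none

Evaluate Δρ/ρ₀ = −αΔT + βΔS across each adjacent pair:
  33–90 m: −αΔT+βΔS = −(1.2 × 10⁻⁴)(-1.8)+(7.4 × 10⁻⁴)(+0.43) = 5.3 × 10⁻⁴ → stable
  90–108 m: −αΔT+βΔS = −(1.2 × 10⁻⁴)(-3.9)+(7.4 × 10⁻⁴)(+2.02) = 2.0 × 10⁻³ → stable
Every interval has Δρ > 0: the column is stably stratified throughout.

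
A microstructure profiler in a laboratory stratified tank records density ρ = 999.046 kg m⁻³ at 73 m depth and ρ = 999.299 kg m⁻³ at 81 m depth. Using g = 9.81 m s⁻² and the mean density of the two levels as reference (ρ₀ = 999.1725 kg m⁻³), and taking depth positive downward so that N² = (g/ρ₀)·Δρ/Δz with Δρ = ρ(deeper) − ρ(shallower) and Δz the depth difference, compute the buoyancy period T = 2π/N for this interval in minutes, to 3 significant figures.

Δρ = 999.299 − 999.046 = 0.253 kg m⁻³ over Δz = 81 − 73 = 8 m.
N² = (9.81/999.1725) × (0.253/8) = 3.1050 × 10⁻⁴ s⁻².
N = √(3.1050 × 10⁻⁴) = 0.017621 rad s⁻¹, so T = 2π/N = 356.57 s = 5.9428 min ≈ 5.94 min.

5.94 min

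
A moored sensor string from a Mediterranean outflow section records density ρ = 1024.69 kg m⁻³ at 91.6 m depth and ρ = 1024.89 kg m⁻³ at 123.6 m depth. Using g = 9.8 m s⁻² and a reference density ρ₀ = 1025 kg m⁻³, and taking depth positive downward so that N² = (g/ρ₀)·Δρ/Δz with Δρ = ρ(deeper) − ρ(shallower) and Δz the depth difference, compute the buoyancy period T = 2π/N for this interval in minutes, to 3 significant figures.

Δρ = 1024.89 − 1024.69 = 0.20 kg m⁻³ over Δz = 123.6 − 91.6 = 32 m.
N² = (9.8/1025) × (0.20/32) = 5.9756 × 10⁻⁵ s⁻².
N = √(5.9756 × 10⁻⁵) = 7.7302 × 10⁻³ rad s⁻¹, so T = 2π/N = 812.81 s = 13.547 min ≈ 13.5 min.

13.5 min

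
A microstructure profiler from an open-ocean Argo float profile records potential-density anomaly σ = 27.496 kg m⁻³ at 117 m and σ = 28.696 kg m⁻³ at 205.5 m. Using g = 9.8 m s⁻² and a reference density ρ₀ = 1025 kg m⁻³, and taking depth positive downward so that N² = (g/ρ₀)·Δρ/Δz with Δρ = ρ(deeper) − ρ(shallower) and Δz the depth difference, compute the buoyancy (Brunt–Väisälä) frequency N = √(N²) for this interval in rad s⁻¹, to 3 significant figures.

Δρ = 1028.696 − 1027.496 = 1.200 kg m⁻³ over Δz = 205.5 − 117 = 88.5 m.
N² = (9.8/1025) × (1.200/88.5) = 1.2964 × 10⁻⁴ s⁻².
N = √(1.2964 × 10⁻⁴) = 0.011386 rad s⁻¹ ≈ 0.0114 rad s⁻¹.

0.0114 rad s⁻¹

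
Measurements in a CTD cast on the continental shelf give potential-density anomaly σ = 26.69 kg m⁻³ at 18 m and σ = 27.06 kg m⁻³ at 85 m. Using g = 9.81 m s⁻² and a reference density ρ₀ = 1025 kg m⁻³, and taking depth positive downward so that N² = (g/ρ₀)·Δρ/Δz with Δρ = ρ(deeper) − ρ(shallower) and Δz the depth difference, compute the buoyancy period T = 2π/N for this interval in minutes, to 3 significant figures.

Δρ = 1027.06 − 1026.69 = 0.37 kg m⁻³ over Δz = 85 − 18 = 67 m.
N² = (9.81/1025) × (0.37/67) = 5.2853 × 10⁻⁵ s⁻².
N = √(5.2853 × 10⁻⁵) = 7.2700 × 10⁻³ rad s⁻¹, so T = 2π/N = 864.26 s = 14.404 min ≈ 14.4 min.
Since Δρ > 0 the layer is stably stratified.

14.4 min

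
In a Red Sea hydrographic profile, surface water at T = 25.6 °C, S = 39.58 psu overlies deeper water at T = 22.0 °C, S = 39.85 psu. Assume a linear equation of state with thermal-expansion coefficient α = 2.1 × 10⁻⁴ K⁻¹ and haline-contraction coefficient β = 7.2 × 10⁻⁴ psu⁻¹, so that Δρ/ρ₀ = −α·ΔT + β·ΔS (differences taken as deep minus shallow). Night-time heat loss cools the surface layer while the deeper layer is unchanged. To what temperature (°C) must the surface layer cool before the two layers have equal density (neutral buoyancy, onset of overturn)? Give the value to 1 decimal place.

21.1 °C

Neutral buoyancy requires Δρ = 0, i.e. −α(T_deep − T_surf′) + β(S_deep − S_surf) = 0.
T_surf′ = T_deep − (β/α)·ΔS = 22.0 − (7.2 × 10⁻⁴/2.1 × 10⁻⁴)·(+0.27) = 21.074 °C.
Cooling required: 25.6 − (21.074) = 4.526 °C.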